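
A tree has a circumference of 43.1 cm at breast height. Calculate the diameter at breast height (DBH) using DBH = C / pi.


DBH = C / pi = 43.1 / 3.141593 = 13.7192 ≈ 13.72 cm

13.72 cm


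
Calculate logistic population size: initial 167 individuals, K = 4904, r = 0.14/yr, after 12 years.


(K - N0)/N0 = (4904 - 167)/167 = 4737/167 = 28.3653
r*t = 0.14 * 12 = 1.68; exp(-1.68) = 0.186374
28.3653 * 0.186374 = 5.28655
1 + 5.28655 = 6.28655
N = 4904 / 6.28655 = 780.078 ≈ 780

780


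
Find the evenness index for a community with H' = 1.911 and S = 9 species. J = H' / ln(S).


ln(9) = 2.19722
J = H' / ln(S) = 1.911 / 2.19722 = 0.869735 ≈ 0.8697

0.8697


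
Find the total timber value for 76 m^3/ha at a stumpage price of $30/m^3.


Value = 76 * 30 = $2280/ha

$2280/ha


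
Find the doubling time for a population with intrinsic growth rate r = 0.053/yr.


td = ln(2) / 0.053 = 0.693147 / 0.053 = 13.0782 ≈ 13.1 years

13.1 years


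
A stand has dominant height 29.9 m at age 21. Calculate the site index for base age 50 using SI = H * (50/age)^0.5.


50/21 = 2.38095
(2.38095)^0.5 = 1.54303
SI = 29.9 * 1.54303 = 46.1366 ≈ 46.1 m

46.1 m


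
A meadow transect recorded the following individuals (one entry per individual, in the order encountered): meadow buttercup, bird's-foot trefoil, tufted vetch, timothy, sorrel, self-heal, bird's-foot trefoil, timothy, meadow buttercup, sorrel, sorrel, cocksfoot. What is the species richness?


Total individuals logged = 12
Distinct species (count of individuals): meadow buttercup (2), bird's-foot trefoil (2), tufted vetch (1), timothy (2), sorrel (3), self-heal (1), cocksfoot (1)
Species richness = number of distinct species = 7

7


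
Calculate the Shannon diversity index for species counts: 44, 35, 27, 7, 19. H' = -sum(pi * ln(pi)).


Total N = 44 + 35 + 27 + 7 + 19 = 132
Per-species terms:
  p = 44/132 = 0.333333; ln(p) = -1.098613; p*ln(p) = 0.333333 * (-1.098613) = -0.366204
  p = 35/132 = 0.265152; ln(p) = -1.327452; p*ln(p) = 0.265152 * (-1.327452) = -0.351977
  p = 27/132 = 0.204545; ln(p) = -1.586967; p*ln(p) = 0.204545 * (-1.586967) = -0.324606
  p = 7/132 = 0.053030; ln(p) = -2.936897; p*ln(p) = 0.053030 * (-2.936897) = -0.155744
  p = 19/132 = 0.143939; ln(p) = -1.938366; p*ln(p) = 0.143939 * (-1.938366) = -0.279006
sum(p*ln(p)) = (-0.366204) + (-0.351977) + (-0.324606) + (-0.155744) + (-0.279006) = -1.477537
H' = -(-1.477537) = 1.477537 ≈ 1.4775

1.4775


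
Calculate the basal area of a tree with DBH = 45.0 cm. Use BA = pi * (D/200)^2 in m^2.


D/200 = 45.0/200 = 0.225 m
(D/200)^2 = 0.225^2 = 0.050625
BA = 3.141593 * 0.050625 = 0.159043 ≈ 0.1590 m^2

0.1590 m^2


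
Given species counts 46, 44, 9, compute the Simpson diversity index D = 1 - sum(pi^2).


Total N = 46 + 44 + 9 = 99
Per-species terms:
  p = 46/99 = 0.464646; p^2 = 0.464646^2 = 0.215896
  p = 44/99 = 0.444444; p^2 = 0.444444^2 = 0.197530
  p = 9/99 = 0.090909; p^2 = 0.090909^2 = 0.008264
sum(p^2) = 0.215896 + 0.197530 + 0.008264 = 0.421690
D = 1 - 0.421690 = 0.578310 ≈ 0.5783

0.5783


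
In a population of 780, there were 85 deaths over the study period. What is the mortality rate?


Mortality rate = 85 / 780 = 0.108974 ≈ 0.1090

0.1090


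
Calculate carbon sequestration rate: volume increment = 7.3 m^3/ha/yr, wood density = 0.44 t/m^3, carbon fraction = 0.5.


C = 7.3 * 0.44 * 0.5 = 1.606 ≈ 1.61 t C/ha/yr

1.61 t C/ha/yr


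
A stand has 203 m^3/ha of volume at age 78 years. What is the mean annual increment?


MAI = 203 / 78 = 2.6026 ≈ 2.60 m^3/ha/yr

2.60 m^3/ha/yr


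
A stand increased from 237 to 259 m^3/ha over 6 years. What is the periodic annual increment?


PAI = (V2 - V1) / period = (259 - 237) / 6 = 22 / 6 = 3.6667 ≈ 3.67 m^3/ha/yr

3.67 m^3/ha/yr


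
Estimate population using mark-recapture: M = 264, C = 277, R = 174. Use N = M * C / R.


N = M * C / R = 264 * 277 / 174 = 73128 / 174 = 420.28 ≈ 420

420 individuals


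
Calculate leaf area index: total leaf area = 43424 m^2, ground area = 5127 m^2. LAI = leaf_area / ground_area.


LAI = 43424 / 5127 = 8.4697 ≈ 8.47

8.47


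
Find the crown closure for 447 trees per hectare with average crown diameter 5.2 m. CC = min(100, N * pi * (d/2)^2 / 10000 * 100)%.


(d/2)^2 = (5.2/2)^2 = 2.6^2 = 6.76
Crown area = 3.141593 * 6.76 = 21.2372 m^2
N * area / 10000 * 100 = 447 * 21.2372 / 10000 * 100 = 94.9303
CC = min(100, 94.9303) = 94.9303 ≈ 94.9%

94.9%


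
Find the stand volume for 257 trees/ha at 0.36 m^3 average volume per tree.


V_stand = 257 * 0.36 = 92.52 ≈ 92.5 m^3/ha

92.5 m^3/ha


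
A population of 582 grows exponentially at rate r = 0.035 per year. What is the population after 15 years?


r*t = 0.035 * 15 = 0.525
exp(0.525) = 1.69046
N = 582 * 1.69046 = 983.848 ≈ 984

984


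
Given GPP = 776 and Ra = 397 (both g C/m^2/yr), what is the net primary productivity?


NPP = GPP - Ra = 776 - 397 = 379 g C/m^2/yr

379 g C/m^2/yr


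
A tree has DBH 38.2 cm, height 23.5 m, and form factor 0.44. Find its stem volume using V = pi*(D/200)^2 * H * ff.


(D/200)^2 = (38.2/200)^2 = 0.191^2 = 0.036481
BA = 3.141593 * 0.036481 = 0.114608 m^2
V = 0.114608 * 23.5 * 0.44 = 1.18505 ≈ 1.185 m^3

1.185 m^3


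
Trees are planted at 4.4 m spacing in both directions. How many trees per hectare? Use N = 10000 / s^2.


N = 10000 / 4.4^2 = 10000 / 19.36 = 516.529 ≈ 517 trees/ha

517 trees/ha


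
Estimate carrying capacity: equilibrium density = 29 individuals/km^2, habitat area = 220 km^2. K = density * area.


K = 29 * 220 = 6380 individuals

6380 individuals


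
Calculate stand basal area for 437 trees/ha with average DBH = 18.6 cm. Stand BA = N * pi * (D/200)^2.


(D/200)^2 = (18.6/200)^2 = 0.093^2 = 0.008649
Individual BA = 3.141593 * 0.008649 = 0.0271716 m^2
Stand BA = 437 * 0.0271716 = 11.8740 ≈ 11.87 m^2/ha

11.87 m^2/ha


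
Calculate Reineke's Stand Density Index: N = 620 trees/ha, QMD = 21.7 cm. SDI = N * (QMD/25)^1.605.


QMD/25 = 21.7/25 = 0.868
(0.868)^1.605 = exp(1.605 * ln(0.868)) = exp(1.605 * (-0.141564)) = exp(-0.227210) = 0.796753
SDI = 620 * 0.796753 = 493.987 ≈ 494

494


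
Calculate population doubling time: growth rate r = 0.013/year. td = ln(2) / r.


td = ln(2) / 0.013 = 0.693147 / 0.013 = 53.3190 ≈ 53.3 years

53.3 years


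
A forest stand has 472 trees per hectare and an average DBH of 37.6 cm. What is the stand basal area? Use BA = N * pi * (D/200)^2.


(D/200)^2 = (37.6/200)^2 = 0.188^2 = 0.035344
Individual BA = 3.141593 * 0.035344 = 0.111036 m^2
Stand BA = 472 * 0.111036 = 52.4090 ≈ 52.41 m^2/ha

52.41 m^2/ha


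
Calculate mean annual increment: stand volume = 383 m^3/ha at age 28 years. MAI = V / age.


MAI = 383 / 28 = 13.6786 ≈ 13.68 m^3/ha/yr

13.68 m^3/ha/yr


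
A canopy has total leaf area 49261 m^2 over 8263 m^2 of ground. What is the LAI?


LAI = 49261 / 8263 = 5.9616 ≈ 5.96

5.96


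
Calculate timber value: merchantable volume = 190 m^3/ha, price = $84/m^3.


Value = 190 * 84 = $15960/ha

$15960/ha


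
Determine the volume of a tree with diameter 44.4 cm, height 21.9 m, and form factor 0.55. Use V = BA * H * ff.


(D/200)^2 = (44.4/200)^2 = 0.222^2 = 0.049284
BA = 3.141593 * 0.049284 = 0.154830 m^2
V = 0.154830 * 21.9 * 0.55 = 1.86493 ≈ 1.865 m^3

1.865 m^3


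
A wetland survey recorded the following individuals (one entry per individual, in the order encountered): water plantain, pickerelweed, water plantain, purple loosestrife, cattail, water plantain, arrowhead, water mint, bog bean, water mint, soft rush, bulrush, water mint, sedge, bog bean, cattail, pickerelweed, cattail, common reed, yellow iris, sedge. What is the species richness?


Total individuals logged = 21
Distinct species (count of individuals): water plantain (3), pickerelweed (2), purple loosestrife (1), cattail (3), arrowhead (1), water mint (3), bog bean (2), soft rush (1), bulrush (1), sedge (2), common reed (1), yellow iris (1)
Species richness = number of distinct species = 12

12


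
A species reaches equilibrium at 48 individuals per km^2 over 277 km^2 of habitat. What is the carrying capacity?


K = 48 * 277 = 13296 individuals

13296 individuals


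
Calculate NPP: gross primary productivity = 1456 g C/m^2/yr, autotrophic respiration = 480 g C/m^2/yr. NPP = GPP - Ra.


NPP = GPP - Ra = 1456 - 480 = 976 g C/m^2/yr

976 g C/m^2/yr


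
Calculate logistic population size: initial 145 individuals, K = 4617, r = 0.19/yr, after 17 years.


(K - N0)/N0 = (4617 - 145)/145 = 4472/145 = 30.8414
r*t = 0.19 * 17 = 3.23; exp(-3.23) = 0.0395575
30.8414 * 0.0395575 = 1.22001
1 + 1.22001 = 2.22001
N = 4617 / 2.22001 = 2079.72 ≈ 2080

2080


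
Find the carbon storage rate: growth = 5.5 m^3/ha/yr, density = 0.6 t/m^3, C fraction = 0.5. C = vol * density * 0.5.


C = 5.5 * 0.6 * 0.5 = 1.65 t C/ha/yr

1.65 t C/ha/yr


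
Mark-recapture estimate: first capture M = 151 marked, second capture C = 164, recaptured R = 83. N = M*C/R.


N = M * C / R = 151 * 164 / 83 = 24764 / 83 = 298.36 ≈ 298

298 individuals


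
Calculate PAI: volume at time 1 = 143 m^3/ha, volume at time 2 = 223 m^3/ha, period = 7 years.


PAI = (V2 - V1) / period = (223 - 143) / 7 = 80 / 7 = 11.4286 ≈ 11.43 m^3/ha/yr

11.43 m^3/ha/yr


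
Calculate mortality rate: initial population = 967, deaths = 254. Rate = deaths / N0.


Mortality rate = 254 / 967 = 0.262668 ≈ 0.2627

0.2627


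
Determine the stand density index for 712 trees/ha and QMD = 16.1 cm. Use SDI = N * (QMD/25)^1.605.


QMD/25 = 16.1/25 = 0.644
(0.644)^1.605 = exp(1.605 * ln(0.644)) = exp(1.605 * (-0.440057)) = exp(-0.706291) = 0.493471
SDI = 712 * 0.493471 = 351.351 ≈ 351

351


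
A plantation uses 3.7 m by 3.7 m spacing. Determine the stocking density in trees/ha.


N = 10000 / 3.7^2 = 10000 / 13.69 = 730.460 ≈ 730 trees/ha

730 trees/ha


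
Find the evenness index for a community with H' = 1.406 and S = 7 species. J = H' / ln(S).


ln(7) = 1.94591
J = H' / ln(S) = 1.406 / 1.94591 = 0.722541 ≈ 0.7225

0.7225


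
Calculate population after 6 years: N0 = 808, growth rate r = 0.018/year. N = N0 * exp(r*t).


r*t = 0.018 * 6 = 0.108
exp(0.108) = 1.11405
N = 808 * 1.11405 = 900.152 ≈ 900

900


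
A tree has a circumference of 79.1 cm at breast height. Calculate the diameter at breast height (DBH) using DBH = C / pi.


DBH = C / pi = 79.1 / 3.141593 = 25.1783 ≈ 25.18 cm

25.18 cm


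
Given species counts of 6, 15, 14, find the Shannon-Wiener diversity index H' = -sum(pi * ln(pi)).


Total N = 6 + 15 + 14 = 35
Per-species terms:
  p = 6/35 = 0.171429; ln(p) = -1.763586; p*ln(p) = 0.171429 * (-1.763586) = -0.302330
  p = 15/35 = 0.428571; ln(p) = -0.847299; p*ln(p) = 0.428571 * (-0.847299) = -0.363128
  p = 14/35 = 0.400000; ln(p) = -0.916291; p*ln(p) = 0.400000 * (-0.916291) = -0.366516
sum(p*ln(p)) = (-0.302330) + (-0.363128) + (-0.366516) = -1.031974
H' = -(-1.031974) = 1.031974 ≈ 1.0320

1.0320


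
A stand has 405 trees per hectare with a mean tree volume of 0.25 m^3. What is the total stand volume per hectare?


V_stand = 405 * 0.25 = 101.25 ≈ 101.3 m^3/ha

101.3 m^3/ha


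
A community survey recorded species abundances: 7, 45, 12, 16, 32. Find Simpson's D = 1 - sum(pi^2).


Total N = 7 + 45 + 12 + 16 + 32 = 112
Per-species terms:
  p = 7/112 = 0.062500; p^2 = 0.062500^2 = 0.003906
  p = 45/112 = 0.401786; p^2 = 0.401786^2 = 0.161432
  p = 12/112 = 0.107143; p^2 = 0.107143^2 = 0.011480
  p = 16/112 = 0.142857; p^2 = 0.142857^2 = 0.020408
  p = 32/112 = 0.285714; p^2 = 0.285714^2 = 0.081632
sum(p^2) = 0.003906 + 0.161432 + 0.011480 + 0.020408 + 0.081632 = 0.278858
D = 1 - 0.278858 = 0.721142 ≈ 0.7211

0.7211


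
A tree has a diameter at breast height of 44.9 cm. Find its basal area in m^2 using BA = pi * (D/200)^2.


D/200 = 44.9/200 = 0.2245 m
(D/200)^2 = 0.2245^2 = 0.05040025
BA = 3.141593 * 0.05040025 = 0.158337 ≈ 0.1583 m^2

0.1583 m^2


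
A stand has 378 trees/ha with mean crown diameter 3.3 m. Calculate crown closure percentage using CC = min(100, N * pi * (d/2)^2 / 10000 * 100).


(d/2)^2 = (3.3/2)^2 = 1.65^2 = 2.7225
Crown area = 3.141593 * 2.7225 = 8.55299 m^2
N * area / 10000 * 100 = 378 * 8.55299 / 10000 * 100 = 32.3303
CC = min(100, 32.3303) = 32.3303 ≈ 32.3%

32.3%


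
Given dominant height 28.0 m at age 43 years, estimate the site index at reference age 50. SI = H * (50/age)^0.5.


50/43 = 1.16279
(1.16279)^0.5 = 1.07833
SI = 28.0 * 1.07833 = 30.1932 ≈ 30.2 m

30.2 m


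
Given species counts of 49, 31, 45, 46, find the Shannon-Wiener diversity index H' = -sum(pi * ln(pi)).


Total N = 49 + 31 + 45 + 46 = 171
Per-species terms:
  p = 49/171 = 0.286550; ln(p) = -1.249842; p*ln(p) = 0.286550 * (-1.249842) = -0.358142
  p = 31/171 = 0.181287; ln(p) = -1.707674; p*ln(p) = 0.181287 * (-1.707674) = -0.309579
  p = 45/171 = 0.263158; ln(p) = -1.335001; p*ln(p) = 0.263158 * (-1.335001) = -0.351316
  p = 46/171 = 0.269006; ln(p) = -1.313022; p*ln(p) = 0.269006 * (-1.313022) = -0.353211
sum(p*ln(p)) = (-0.358142) + (-0.309579) + (-0.351316) + (-0.353211) = -1.372248
H' = -(-1.372248) = 1.372248 ≈ 1.3722

1.3722


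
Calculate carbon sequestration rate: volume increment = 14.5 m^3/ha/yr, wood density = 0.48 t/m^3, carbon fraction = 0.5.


C = 14.5 * 0.48 * 0.5 = 3.48 t C/ha/yr

3.48 t C/ha/yr


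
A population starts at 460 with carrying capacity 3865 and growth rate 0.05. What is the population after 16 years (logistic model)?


(K - N0)/N0 = (3865 - 460)/460 = 3405/460 = 7.40217
r*t = 0.05 * 16 = 0.8; exp(-0.8) = 0.449329
7.40217 * 0.449329 = 3.32601
1 + 3.32601 = 4.32601
N = 3865 / 4.32601 = 893.433 ≈ 893

893


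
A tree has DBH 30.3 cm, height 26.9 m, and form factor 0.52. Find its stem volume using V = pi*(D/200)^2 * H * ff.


(D/200)^2 = (30.3/200)^2 = 0.1515^2 = 0.02295225
BA = 3.141593 * 0.02295225 = 0.0721066 m^2
V = 0.0721066 * 26.9 * 0.52 = 1.00863 ≈ 1.009 m^3

1.009 m^3


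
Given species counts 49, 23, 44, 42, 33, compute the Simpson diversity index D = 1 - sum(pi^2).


Total N = 49 + 23 + 44 + 42 + 33 = 191
Per-species terms:
  p = 49/191 = 0.256545; p^2 = 0.256545^2 = 0.065815
  p = 23/191 = 0.120419; p^2 = 0.120419^2 = 0.014501
  p = 44/191 = 0.230366; p^2 = 0.230366^2 = 0.053068
  p = 42/191 = 0.219895; p^2 = 0.219895^2 = 0.048354
  p = 33/191 = 0.172775; p^2 = 0.172775^2 = 0.029851
sum(p^2) = 0.065815 + 0.014501 + 0.053068 + 0.048354 + 0.029851 = 0.211589
D = 1 - 0.211589 = 0.788411 ≈ 0.7884

0.7884


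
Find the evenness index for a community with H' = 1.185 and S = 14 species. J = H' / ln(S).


ln(14) = 2.63906
J = H' / ln(S) = 1.185 / 2.63906 = 0.449024 ≈ 0.4490

0.4490


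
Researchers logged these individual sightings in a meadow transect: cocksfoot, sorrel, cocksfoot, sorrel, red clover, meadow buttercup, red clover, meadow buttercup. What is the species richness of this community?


Total individuals logged = 8
Distinct species (count of individuals): cocksfoot (2), sorrel (2), red clover (2), meadow buttercup (2)
Species richness = number of distinct species = 4

4


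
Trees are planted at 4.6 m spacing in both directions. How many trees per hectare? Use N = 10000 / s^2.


N = 10000 / 4.6^2 = 10000 / 21.16 = 472.590 ≈ 473 trees/ha

473 trees/ha


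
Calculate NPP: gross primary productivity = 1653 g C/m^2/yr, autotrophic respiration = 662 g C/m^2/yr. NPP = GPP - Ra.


NPP = GPP - Ra = 1653 - 662 = 991 g C/m^2/yr

991 g C/m^2/yr


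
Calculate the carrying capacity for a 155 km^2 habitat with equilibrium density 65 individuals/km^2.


K = 65 * 155 = 10075 individuals

10075 individuals


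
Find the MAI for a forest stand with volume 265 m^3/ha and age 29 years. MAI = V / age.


MAI = 265 / 29 = 9.1379 ≈ 9.14 m^3/ha/yr

9.14 m^3/ha/yr


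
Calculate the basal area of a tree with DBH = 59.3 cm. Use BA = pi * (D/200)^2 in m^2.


D/200 = 59.3/200 = 0.2965 m
(D/200)^2 = 0.2965^2 = 0.08791225
BA = 3.141593 * 0.08791225 = 0.276185 ≈ 0.2762 m^2

0.2762 m^2


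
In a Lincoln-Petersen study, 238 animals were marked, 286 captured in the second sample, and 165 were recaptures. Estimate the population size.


N = M * C / R = 238 * 286 / 165 = 68068 / 165 = 412.53 ≈ 413

413 individuals


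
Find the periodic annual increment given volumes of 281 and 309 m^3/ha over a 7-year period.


PAI = (V2 - V1) / period = (309 - 281) / 7 = 28 / 7 = 4.00 m^3/ha/yr

4.00 m^3/ha/yr


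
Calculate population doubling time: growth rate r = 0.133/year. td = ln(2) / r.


td = ln(2) / 0.133 = 0.693147 / 0.133 = 5.21163 ≈ 5.2 years

5.2 years


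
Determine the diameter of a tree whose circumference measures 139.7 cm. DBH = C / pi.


DBH = C / pi = 139.7 / 3.141593 = 44.4679 ≈ 44.47 cm

44.47 cm


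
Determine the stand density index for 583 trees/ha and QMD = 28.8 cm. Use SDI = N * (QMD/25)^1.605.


QMD/25 = 28.8/25 = 1.152
(1.152)^1.605 = exp(1.605 * ln(1.152)) = exp(1.605 * 0.141500) = exp(0.227108) = 1.25497
SDI = 583 * 1.25497 = 731.648 ≈ 732

732


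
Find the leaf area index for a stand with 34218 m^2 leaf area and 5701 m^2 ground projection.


LAI = 34218 / 5701 = 6.0021 ≈ 6.00

6.00


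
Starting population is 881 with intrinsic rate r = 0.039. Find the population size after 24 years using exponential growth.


r*t = 0.039 * 24 = 0.936
exp(0.936) = 2.54976
N = 881 * 2.54976 = 2246.34 ≈ 2246

2246


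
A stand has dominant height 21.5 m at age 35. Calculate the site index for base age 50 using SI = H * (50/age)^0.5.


50/35 = 1.42857
(1.42857)^0.5 = 1.19523
SI = 21.5 * 1.19523 = 25.6974 ≈ 25.7 m

25.7 m


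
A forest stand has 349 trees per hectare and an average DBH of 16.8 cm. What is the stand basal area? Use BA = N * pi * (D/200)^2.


(D/200)^2 = (16.8/200)^2 = 0.084^2 = 0.007056
Individual BA = 3.141593 * 0.007056 = 0.0221671 m^2
Stand BA = 349 * 0.0221671 = 7.73632 ≈ 7.74 m^2/ha

7.74 m^2/ha


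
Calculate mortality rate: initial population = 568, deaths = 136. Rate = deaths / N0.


Mortality rate = 136 / 568 = 0.239437 ≈ 0.2394

0.2394


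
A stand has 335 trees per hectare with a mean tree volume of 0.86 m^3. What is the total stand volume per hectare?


V_stand = 335 * 0.86 = 288.1 m^3/ha

288.1 m^3/ha


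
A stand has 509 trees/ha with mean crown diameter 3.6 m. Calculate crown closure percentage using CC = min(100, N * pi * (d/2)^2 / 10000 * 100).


(d/2)^2 = (3.6/2)^2 = 1.8^2 = 3.24
Crown area = 3.141593 * 3.24 = 10.1788 m^2
N * area / 10000 * 100 = 509 * 10.1788 / 10000 * 100 = 51.8101
CC = min(100, 51.8101) = 51.8101 ≈ 51.8%

51.8%


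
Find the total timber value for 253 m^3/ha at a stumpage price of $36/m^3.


Value = 253 * 36 = $9108/ha

$9108/ha


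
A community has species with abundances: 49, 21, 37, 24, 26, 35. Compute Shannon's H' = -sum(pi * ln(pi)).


Total N = 49 + 21 + 37 + 24 + 26 + 35 = 192
Per-species terms:
  p = 49/192 = 0.255208; ln(p) = -1.365676; p*ln(p) = 0.255208 * (-1.365676) = -0.348531
  p = 21/192 = 0.109375; ln(p) = -2.212973; p*ln(p) = 0.109375 * (-2.212973) = -0.242044
  p = 37/192 = 0.192708; ln(p) = -1.646579; p*ln(p) = 0.192708 * (-1.646579) = -0.317309
  p = 24/192 = 0.125000; ln(p) = -2.079442; p*ln(p) = 0.125000 * (-2.079442) = -0.259930
  p = 26/192 = 0.135417; ln(p) = -1.999396; p*ln(p) = 0.135417 * (-1.999396) = -0.270752
  p = 35/192 = 0.182292; ln(p) = -1.702145; p*ln(p) = 0.182292 * (-1.702145) = -0.310287
sum(p*ln(p)) = (-0.348531) + (-0.242044) + (-0.317309) + (-0.259930) + (-0.270752) + (-0.310287) = -1.748853
H' = -(-1.748853) = 1.748853 ≈ 1.7489

1.7489


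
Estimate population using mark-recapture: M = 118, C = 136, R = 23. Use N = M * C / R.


N = M * C / R = 118 * 136 / 23 = 16048 / 23 = 697.74 ≈ 698

698 individuals


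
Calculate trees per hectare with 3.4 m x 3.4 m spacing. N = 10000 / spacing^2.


N = 10000 / 3.4^2 = 10000 / 11.56 = 865.052 ≈ 865 trees/ha

865 trees/ha


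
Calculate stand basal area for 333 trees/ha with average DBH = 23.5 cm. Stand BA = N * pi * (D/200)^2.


(D/200)^2 = (23.5/200)^2 = 0.1175^2 = 0.01380625
Individual BA = 3.141593 * 0.01380625 = 0.0433736 m^2
Stand BA = 333 * 0.0433736 = 14.4434 ≈ 14.44 m^2/ha

14.44 m^2/ha


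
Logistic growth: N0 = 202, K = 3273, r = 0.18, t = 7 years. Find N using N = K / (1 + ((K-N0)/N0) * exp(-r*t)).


(K - N0)/N0 = (3273 - 202)/202 = 3071/202 = 15.2030
r*t = 0.18 * 7 = 1.26; exp(-1.26) = 0.283654
15.2030 * 0.283654 = 4.31239
1 + 4.31239 = 5.31239
N = 3273 / 5.31239 = 616.107 ≈ 616

616


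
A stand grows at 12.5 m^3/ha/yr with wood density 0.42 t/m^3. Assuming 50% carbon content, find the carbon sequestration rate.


C = 12.5 * 0.42 * 0.5 = 2.625 ≈ 2.63 t C/ha/yr

2.63 t C/ha/yr


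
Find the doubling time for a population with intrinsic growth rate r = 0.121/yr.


td = ln(2) / 0.121 = 0.693147 / 0.121 = 5.72849 ≈ 5.7 years

5.7 years


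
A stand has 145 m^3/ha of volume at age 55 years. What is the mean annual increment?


MAI = 145 / 55 = 2.6364 ≈ 2.64 m^3/ha/yr

2.64 m^3/ha/yr


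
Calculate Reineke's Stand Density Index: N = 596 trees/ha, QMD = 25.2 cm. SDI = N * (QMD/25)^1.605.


QMD/25 = 25.2/25 = 1.008
(1.008)^1.605 = exp(1.605 * ln(1.008)) = exp(1.605 * 0.00796817) = exp(0.0127889) = 1.01287
SDI = 596 * 1.01287 = 603.671 ≈ 604

604


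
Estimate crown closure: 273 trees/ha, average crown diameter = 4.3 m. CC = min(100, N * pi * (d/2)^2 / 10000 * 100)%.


(d/2)^2 = (4.3/2)^2 = 2.15^2 = 4.6225
Crown area = 3.141593 * 4.6225 = 14.5220 m^2
N * area / 10000 * 100 = 273 * 14.5220 / 10000 * 100 = 39.6451
CC = min(100, 39.6451) = 39.6451 ≈ 39.6%

39.6%


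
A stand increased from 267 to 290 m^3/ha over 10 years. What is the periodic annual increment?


PAI = (V2 - V1) / period = (290 - 267) / 10 = 23 / 10 = 2.30 m^3/ha/yr

2.30 m^3/ha/yr


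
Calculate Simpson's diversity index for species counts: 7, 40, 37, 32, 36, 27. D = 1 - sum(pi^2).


Total N = 7 + 40 + 37 + 32 + 36 + 27 = 179
Per-species terms:
  p = 7/179 = 0.039106; p^2 = 0.039106^2 = 0.001529
  p = 40/179 = 0.223464; p^2 = 0.223464^2 = 0.049936
  p = 37/179 = 0.206704; p^2 = 0.206704^2 = 0.042727
  p = 32/179 = 0.178771; p^2 = 0.178771^2 = 0.031959
  p = 36/179 = 0.201117; p^2 = 0.201117^2 = 0.040448
  p = 27/179 = 0.150838; p^2 = 0.150838^2 = 0.022752
sum(p^2) = 0.001529 + 0.049936 + 0.042727 + 0.031959 + 0.040448 + 0.022752 = 0.189351
D = 1 - 0.189351 = 0.810649 ≈ 0.8106

0.8106


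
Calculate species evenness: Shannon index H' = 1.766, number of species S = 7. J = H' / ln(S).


ln(7) = 1.94591
J = H' / ln(S) = 1.766 / 1.94591 = 0.907545 ≈ 0.9075

0.9075


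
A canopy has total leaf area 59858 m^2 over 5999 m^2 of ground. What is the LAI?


LAI = 59858 / 5999 = 9.9780 ≈ 9.98

9.98


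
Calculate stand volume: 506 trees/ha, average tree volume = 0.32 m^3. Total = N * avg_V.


V_stand = 506 * 0.32 = 161.92 ≈ 161.9 m^3/ha

161.9 m^3/ha


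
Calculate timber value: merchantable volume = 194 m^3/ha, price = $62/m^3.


Value = 194 * 62 = $12028/ha

$12028/ha


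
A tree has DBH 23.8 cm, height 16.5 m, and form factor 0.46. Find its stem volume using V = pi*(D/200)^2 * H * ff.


(D/200)^2 = (23.8/200)^2 = 0.119^2 = 0.014161
BA = 3.141593 * 0.014161 = 0.0444881 m^2
V = 0.0444881 * 16.5 * 0.46 = 0.337665 ≈ 0.338 m^3

0.338 m^3


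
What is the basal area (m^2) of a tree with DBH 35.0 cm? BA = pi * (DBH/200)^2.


D/200 = 35.0/200 = 0.175 m
(D/200)^2 = 0.175^2 = 0.030625
BA = 3.141593 * 0.030625 = 0.0962113 ≈ 0.0962 m^2

0.0962 m^2


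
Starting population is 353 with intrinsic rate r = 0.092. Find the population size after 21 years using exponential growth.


r*t = 0.092 * 21 = 1.932
exp(1.932) = 6.90330
N = 353 * 6.90330 = 2436.86 ≈ 2437

2437


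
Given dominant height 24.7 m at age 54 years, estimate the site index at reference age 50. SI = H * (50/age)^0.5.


50/54 = 0.925926
(0.925926)^0.5 = 0.962250
SI = 24.7 * 0.962250 = 23.7676 ≈ 23.8 m

23.8 m


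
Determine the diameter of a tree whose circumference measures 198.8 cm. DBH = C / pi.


DBH = C / pi = 198.8 / 3.141593 = 63.2800 ≈ 63.28 cm

63.28 cm


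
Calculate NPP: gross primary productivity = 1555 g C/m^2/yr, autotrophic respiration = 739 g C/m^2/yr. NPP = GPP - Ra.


NPP = GPP - Ra = 1555 - 739 = 816 g C/m^2/yr

816 g C/m^2/yr


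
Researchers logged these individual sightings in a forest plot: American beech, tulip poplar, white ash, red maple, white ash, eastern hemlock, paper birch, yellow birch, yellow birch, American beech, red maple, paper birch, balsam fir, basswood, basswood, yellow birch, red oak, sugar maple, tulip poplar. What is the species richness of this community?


Total individuals logged = 19
Distinct species (count of individuals): American beech (2), tulip poplar (2), white ash (2), red maple (2), eastern hemlock (1), paper birch (2), yellow birch (3), balsam fir (1), basswood (2), red oak (1), sugar maple (1)
Species richness = number of distinct species = 11

11


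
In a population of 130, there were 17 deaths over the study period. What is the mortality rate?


Mortality rate = 17 / 130 = 0.130769 ≈ 0.1308

0.1308


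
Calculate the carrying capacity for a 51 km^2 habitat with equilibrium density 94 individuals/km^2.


K = 94 * 51 = 4794 individuals

4794 individuals


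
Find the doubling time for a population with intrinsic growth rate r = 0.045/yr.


td = ln(2) / 0.045 = 0.693147 / 0.045 = 15.4033 ≈ 15.4 years

15.4 years


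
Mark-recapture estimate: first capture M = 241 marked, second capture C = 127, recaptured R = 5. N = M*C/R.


N = M * C / R = 241 * 127 / 5 = 30607 / 5 = 6121.40 ≈ 6121

6121 individuals


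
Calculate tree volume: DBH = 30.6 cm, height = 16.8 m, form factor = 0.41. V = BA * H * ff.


(D/200)^2 = (30.6/200)^2 = 0.153^2 = 0.023409
BA = 3.141593 * 0.023409 = 0.0735416 m^2
V = 0.0735416 * 16.8 * 0.41 = 0.506555 ≈ 0.507 m^3

0.507 m^3


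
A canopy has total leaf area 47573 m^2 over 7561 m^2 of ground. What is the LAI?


LAI = 47573 / 7561 = 6.2919 ≈ 6.29

6.29


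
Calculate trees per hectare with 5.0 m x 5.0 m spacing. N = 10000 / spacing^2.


N = 10000 / 5.0^2 = 10000 / 25 = 400.000 ≈ 400 trees/ha

400 trees/ha


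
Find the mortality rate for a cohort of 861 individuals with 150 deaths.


Mortality rate = 150 / 861 = 0.174216 ≈ 0.1742

0.1742


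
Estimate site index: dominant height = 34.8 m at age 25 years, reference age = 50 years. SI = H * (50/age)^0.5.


50/25 = 2.00000
(2.00000)^0.5 = 1.41421
SI = 34.8 * 1.41421 = 49.2145 ≈ 49.2 m

49.2 m


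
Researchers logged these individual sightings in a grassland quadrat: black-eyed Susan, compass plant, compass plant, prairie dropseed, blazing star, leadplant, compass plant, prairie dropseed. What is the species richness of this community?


Total individuals logged = 8
Distinct species (count of individuals): black-eyed Susan (1), compass plant (3), prairie dropseed (2), blazing star (1), leadplant (1)
Species richness = number of distinct species = 5

5


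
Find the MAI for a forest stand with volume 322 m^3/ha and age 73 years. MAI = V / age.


MAI = 322 / 73 = 4.4110 ≈ 4.41 m^3/ha/yr

4.41 m^3/ha/yr


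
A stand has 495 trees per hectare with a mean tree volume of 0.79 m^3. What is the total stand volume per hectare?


V_stand = 495 * 0.79 = 391.05 ≈ 391.1 m^3/ha

391.1 m^3/ha


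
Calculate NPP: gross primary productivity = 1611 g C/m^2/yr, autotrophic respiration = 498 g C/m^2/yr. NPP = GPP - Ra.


NPP = GPP - Ra = 1611 - 498 = 1113 g C/m^2/yr

1113 g C/m^2/yr


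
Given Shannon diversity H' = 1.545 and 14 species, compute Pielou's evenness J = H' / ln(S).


ln(14) = 2.63906
J = H' / ln(S) = 1.545 / 2.63906 = 0.585436 ≈ 0.5854

0.5854


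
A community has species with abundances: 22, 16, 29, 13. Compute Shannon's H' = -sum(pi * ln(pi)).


Total N = 22 + 16 + 29 + 13 = 80
Per-species terms:
  p = 22/80 = 0.275000; ln(p) = -1.290984; p*ln(p) = 0.275000 * (-1.290984) = -0.355021
  p = 16/80 = 0.200000; ln(p) = -1.609438; p*ln(p) = 0.200000 * (-1.609438) = -0.321888
  p = 29/80 = 0.362500; ln(p) = -1.014731; p*ln(p) = 0.362500 * (-1.014731) = -0.367840
  p = 13/80 = 0.162500; ln(p) = -1.817077; p*ln(p) = 0.162500 * (-1.817077) = -0.295275
sum(p*ln(p)) = (-0.355021) + (-0.321888) + (-0.367840) + (-0.295275) = -1.340024
H' = -(-1.340024) = 1.340024 ≈ 1.3400

1.3400


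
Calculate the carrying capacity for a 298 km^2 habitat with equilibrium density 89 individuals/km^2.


K = 89 * 298 = 26522 individuals

26522 individuals


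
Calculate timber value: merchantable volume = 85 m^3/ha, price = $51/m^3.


Value = 85 * 51 = $4335/ha

$4335/ha


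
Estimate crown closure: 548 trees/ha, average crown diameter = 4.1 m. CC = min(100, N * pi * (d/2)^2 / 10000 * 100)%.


(d/2)^2 = (4.1/2)^2 = 2.05^2 = 4.2025
Crown area = 3.141593 * 4.2025 = 13.2025 m^2
N * area / 10000 * 100 = 548 * 13.2025 / 10000 * 100 = 72.3497
CC = min(100, 72.3497) = 72.3497 ≈ 72.3%

72.3%


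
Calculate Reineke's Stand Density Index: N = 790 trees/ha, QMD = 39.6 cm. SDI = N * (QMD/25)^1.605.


QMD/25 = 39.6/25 = 1.584
(1.584)^1.605 = exp(1.605 * ln(1.584)) = exp(1.605 * 0.459953) = exp(0.738225) = 2.09222
SDI = 790 * 2.09222 = 1652.85 ≈ 1653

1653


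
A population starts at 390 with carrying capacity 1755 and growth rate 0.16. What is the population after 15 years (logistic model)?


(K - N0)/N0 = (1755 - 390)/390 = 1365/390 = 3.50000
r*t = 0.16 * 15 = 2.4; exp(-2.4) = 0.0907180
3.50000 * 0.0907180 = 0.317513
1 + 0.317513 = 1.31751
N = 1755 / 1.31751 = 1332.06 ≈ 1332

1332


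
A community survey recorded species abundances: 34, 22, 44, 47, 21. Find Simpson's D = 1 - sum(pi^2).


Total N = 34 + 22 + 44 + 47 + 21 = 168
Per-species terms:
  p = 34/168 = 0.202381; p^2 = 0.202381^2 = 0.040958
  p = 22/168 = 0.130952; p^2 = 0.130952^2 = 0.017148
  p = 44/168 = 0.261905; p^2 = 0.261905^2 = 0.068594
  p = 47/168 = 0.279762; p^2 = 0.279762^2 = 0.078267
  p = 21/168 = 0.125000; p^2 = 0.125000^2 = 0.015625
sum(p^2) = 0.040958 + 0.017148 + 0.068594 + 0.078267 + 0.015625 = 0.220592
D = 1 - 0.220592 = 0.779408 ≈ 0.7794

0.7794


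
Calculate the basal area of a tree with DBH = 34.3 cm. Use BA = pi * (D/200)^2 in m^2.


D/200 = 34.3/200 = 0.1715 m
(D/200)^2 = 0.1715^2 = 0.02941225
BA = 3.141593 * 0.02941225 = 0.0924013 ≈ 0.0924 m^2

0.0924 m^2


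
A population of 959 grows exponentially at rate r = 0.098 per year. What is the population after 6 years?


r*t = 0.098 * 6 = 0.588
exp(0.588) = 1.80038
N = 959 * 1.80038 = 1726.56 ≈ 1727

1727


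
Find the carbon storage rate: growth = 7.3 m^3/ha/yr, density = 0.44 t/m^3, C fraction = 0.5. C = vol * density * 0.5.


C = 7.3 * 0.44 * 0.5 = 1.606 ≈ 1.61 t C/ha/yr

1.61 t C/ha/yr


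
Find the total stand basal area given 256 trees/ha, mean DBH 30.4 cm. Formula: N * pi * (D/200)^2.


(D/200)^2 = (30.4/200)^2 = 0.152^2 = 0.023104
Individual BA = 3.141593 * 0.023104 = 0.0725834 m^2
Stand BA = 256 * 0.0725834 = 18.5814 ≈ 18.58 m^2/ha

18.58 m^2/ha


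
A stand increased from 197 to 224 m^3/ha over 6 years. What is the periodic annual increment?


PAI = (V2 - V1) / period = (224 - 197) / 6 = 27 / 6 = 4.50 m^3/ha/yr

4.50 m^3/ha/yr


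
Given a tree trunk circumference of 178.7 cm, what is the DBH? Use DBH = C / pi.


DBH = C / pi = 178.7 / 3.141593 = 56.8820 ≈ 56.88 cm

56.88 cm


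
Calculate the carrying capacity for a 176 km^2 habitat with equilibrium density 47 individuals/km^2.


K = 47 * 176 = 8272 individuals

8272 individuals


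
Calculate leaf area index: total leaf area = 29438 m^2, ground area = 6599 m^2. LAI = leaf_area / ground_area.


LAI = 29438 / 6599 = 4.4610 ≈ 4.46

4.46


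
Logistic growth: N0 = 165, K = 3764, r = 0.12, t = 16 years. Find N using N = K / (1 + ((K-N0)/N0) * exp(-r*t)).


(K - N0)/N0 = (3764 - 165)/165 = 3599/165 = 21.8121
r*t = 0.12 * 16 = 1.92; exp(-1.92) = 0.146607
21.8121 * 0.146607 = 3.19781
1 + 3.19781 = 4.19781
N = 3764 / 4.19781 = 896.658 ≈ 897

897


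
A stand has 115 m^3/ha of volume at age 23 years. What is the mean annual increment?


MAI = 115 / 23 = 5.00 m^3/ha/yr

5.00 m^3/ha/yr


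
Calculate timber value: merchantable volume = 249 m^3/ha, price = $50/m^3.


Value = 249 * 50 = $12450/ha

$12450/ha


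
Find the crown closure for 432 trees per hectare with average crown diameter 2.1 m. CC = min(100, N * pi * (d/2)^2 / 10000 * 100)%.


(d/2)^2 = (2.1/2)^2 = 1.05^2 = 1.1025
Crown area = 3.141593 * 1.1025 = 3.46361 m^2
N * area / 10000 * 100 = 432 * 3.46361 / 10000 * 100 = 14.9628
CC = min(100, 14.9628) = 14.9628 ≈ 15.0%

15.0%


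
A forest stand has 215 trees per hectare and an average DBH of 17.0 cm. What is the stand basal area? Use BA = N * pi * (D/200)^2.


(D/200)^2 = (17.0/200)^2 = 0.085^2 = 0.007225
Individual BA = 3.141593 * 0.007225 = 0.0226980 m^2
Stand BA = 215 * 0.0226980 = 4.88007 ≈ 4.88 m^2/ha

4.88 m^2/ha


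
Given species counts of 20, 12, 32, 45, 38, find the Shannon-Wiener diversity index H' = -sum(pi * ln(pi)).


Total N = 20 + 12 + 32 + 45 + 38 = 147
Per-species terms:
  p = 20/147 = 0.136054; ln(p) = -1.994703; p*ln(p) = 0.136054 * (-1.994703) = -0.271387
  p = 12/147 = 0.081633; ln(p) = -2.505522; p*ln(p) = 0.081633 * (-2.505522) = -0.204533
  p = 32/147 = 0.217687; ln(p) = -1.524697; p*ln(p) = 0.217687 * (-1.524697) = -0.331907
  p = 45/147 = 0.306122; ln(p) = -1.183772; p*ln(p) = 0.306122 * (-1.183772) = -0.362379
  p = 38/147 = 0.258503; ln(p) = -1.352848; p*ln(p) = 0.258503 * (-1.352848) = -0.349715
sum(p*ln(p)) = (-0.271387) + (-0.204533) + (-0.331907) + (-0.362379) + (-0.349715) = -1.519921
H' = -(-1.519921) = 1.519921 ≈ 1.5199

1.5199


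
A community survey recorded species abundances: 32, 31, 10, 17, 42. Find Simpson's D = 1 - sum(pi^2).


Total N = 32 + 31 + 10 + 17 + 42 = 132
Per-species terms:
  p = 32/132 = 0.242424; p^2 = 0.242424^2 = 0.058769
  p = 31/132 = 0.234848; p^2 = 0.234848^2 = 0.055154
  p = 10/132 = 0.075758; p^2 = 0.075758^2 = 0.005739
  p = 17/132 = 0.128788; p^2 = 0.128788^2 = 0.016586
  p = 42/132 = 0.318182; p^2 = 0.318182^2 = 0.101240
sum(p^2) = 0.058769 + 0.055154 + 0.005739 + 0.016586 + 0.101240 = 0.237488
D = 1 - 0.237488 = 0.762512 ≈ 0.7625

0.7625


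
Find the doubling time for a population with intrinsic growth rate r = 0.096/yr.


td = ln(2) / 0.096 = 0.693147 / 0.096 = 7.22028 ≈ 7.2 years

7.2 years


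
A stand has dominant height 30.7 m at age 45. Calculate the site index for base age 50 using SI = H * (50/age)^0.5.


50/45 = 1.11111
(1.11111)^0.5 = 1.05409
SI = 30.7 * 1.05409 = 32.3606 ≈ 32.4 m

32.4 m


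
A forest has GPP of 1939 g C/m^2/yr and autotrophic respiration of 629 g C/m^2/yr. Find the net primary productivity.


NPP = GPP - Ra = 1939 - 629 = 1310 g C/m^2/yr

1310 g C/m^2/yr


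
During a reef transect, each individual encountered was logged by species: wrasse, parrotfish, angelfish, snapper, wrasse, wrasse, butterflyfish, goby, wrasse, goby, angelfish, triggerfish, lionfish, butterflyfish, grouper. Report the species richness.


Total individuals logged = 15
Distinct species (count of individuals): wrasse (4), parrotfish (1), angelfish (2), snapper (1), butterflyfish (2), goby (2), triggerfish (1), lionfish (1), grouper (1)
Species richness = number of distinct species = 9

9


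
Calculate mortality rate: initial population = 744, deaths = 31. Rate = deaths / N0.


Mortality rate = 31 / 744 = 0.041667 ≈ 0.0417

0.0417


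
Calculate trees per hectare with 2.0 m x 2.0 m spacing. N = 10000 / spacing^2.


N = 10000 / 2.0^2 = 10000 / 4 = 2500.00 ≈ 2500 trees/ha

2500 trees/ha


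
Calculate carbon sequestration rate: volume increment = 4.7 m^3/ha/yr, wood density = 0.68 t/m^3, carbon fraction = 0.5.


C = 4.7 * 0.68 * 0.5 = 1.598 ≈ 1.60 t C/ha/yr

1.60 t C/ha/yr


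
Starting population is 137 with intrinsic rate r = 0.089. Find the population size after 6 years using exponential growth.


r*t = 0.089 * 6 = 0.534
exp(0.534) = 1.70574
N = 137 * 1.70574 = 233.686 ≈ 234

234


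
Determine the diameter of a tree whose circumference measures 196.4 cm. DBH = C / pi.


DBH = C / pi = 196.4 / 3.141593 = 62.5161 ≈ 62.52 cm

62.52 cm


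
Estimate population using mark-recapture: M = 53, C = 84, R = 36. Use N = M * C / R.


N = M * C / R = 53 * 84 / 36 = 4452 / 36 = 123.67 ≈ 124

124 individuals


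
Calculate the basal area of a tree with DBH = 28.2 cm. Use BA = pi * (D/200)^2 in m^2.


D/200 = 28.2/200 = 0.141 m
(D/200)^2 = 0.141^2 = 0.019881
BA = 3.141593 * 0.019881 = 0.0624580 ≈ 0.0625 m^2

0.0625 m^2


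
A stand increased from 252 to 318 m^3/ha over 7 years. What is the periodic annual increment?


PAI = (V2 - V1) / period = (318 - 252) / 7 = 66 / 7 = 9.4286 ≈ 9.43 m^3/ha/yr

9.43 m^3/ha/yr


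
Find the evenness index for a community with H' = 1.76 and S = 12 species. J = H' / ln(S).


ln(12) = 2.48491
J = H' / ln(S) = 1.76 / 2.48491 = 0.708275 ≈ 0.7083

0.7083


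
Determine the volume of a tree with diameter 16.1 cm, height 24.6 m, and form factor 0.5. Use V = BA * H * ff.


(D/200)^2 = (16.1/200)^2 = 0.0805^2 = 0.00648025
BA = 3.141593 * 0.00648025 = 0.0203583 m^2
V = 0.0203583 * 24.6 * 0.5 = 0.250407 ≈ 0.250 m^3

0.250 m^3


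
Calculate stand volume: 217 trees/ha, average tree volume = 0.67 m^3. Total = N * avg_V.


V_stand = 217 * 0.67 = 145.39 ≈ 145.4 m^3/ha

145.4 m^3/ha


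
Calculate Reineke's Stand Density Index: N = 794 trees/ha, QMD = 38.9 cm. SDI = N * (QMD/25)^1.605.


QMD/25 = 38.9/25 = 1.556
(1.556)^1.605 = exp(1.605 * ln(1.556)) = exp(1.605 * 0.442118) = exp(0.709599) = 2.03318
SDI = 794 * 2.03318 = 1614.34 ≈ 1614

1614


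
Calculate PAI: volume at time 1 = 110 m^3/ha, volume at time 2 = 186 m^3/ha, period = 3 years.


PAI = (V2 - V1) / period = (186 - 110) / 3 = 76 / 3 = 25.3333 ≈ 25.33 m^3/ha/yr

25.33 m^3/ha/yr


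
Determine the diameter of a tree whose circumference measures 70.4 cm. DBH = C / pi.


DBH = C / pi = 70.4 / 3.141593 = 22.4090 ≈ 22.41 cm

22.41 cm


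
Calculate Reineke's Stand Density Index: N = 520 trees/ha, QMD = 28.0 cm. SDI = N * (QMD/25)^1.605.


QMD/25 = 28.0/25 = 1.12
(1.12)^1.605 = exp(1.605 * ln(1.12)) = exp(1.605 * 0.113329) = exp(0.181893) = 1.19949
SDI = 520 * 1.19949 = 623.735 ≈ 624

624


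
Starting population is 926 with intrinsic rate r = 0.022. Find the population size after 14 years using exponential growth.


r*t = 0.022 * 14 = 0.308
exp(0.308) = 1.36070
N = 926 * 1.36070 = 1260.01 ≈ 1260

1260


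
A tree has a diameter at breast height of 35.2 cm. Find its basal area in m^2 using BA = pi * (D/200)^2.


D/200 = 35.2/200 = 0.176 m
(D/200)^2 = 0.176^2 = 0.030976
BA = 3.141593 * 0.030976 = 0.0973140 ≈ 0.0973 m^2

0.0973 m^2


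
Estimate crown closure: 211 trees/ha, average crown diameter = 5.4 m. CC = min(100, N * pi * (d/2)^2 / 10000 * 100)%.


(d/2)^2 = (5.4/2)^2 = 2.7^2 = 7.29
Crown area = 3.141593 * 7.29 = 22.9022 m^2
N * area / 10000 * 100 = 211 * 22.9022 / 10000 * 100 = 48.3236
CC = min(100, 48.3236) = 48.3236 ≈ 48.3%

48.3%


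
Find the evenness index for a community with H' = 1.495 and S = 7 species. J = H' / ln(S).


ln(7) = 1.94591
J = H' / ln(S) = 1.495 / 1.94591 = 0.768278 ≈ 0.7683

0.7683


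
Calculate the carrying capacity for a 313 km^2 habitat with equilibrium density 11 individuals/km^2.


K = 11 * 313 = 3443 individuals

3443 individuals
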